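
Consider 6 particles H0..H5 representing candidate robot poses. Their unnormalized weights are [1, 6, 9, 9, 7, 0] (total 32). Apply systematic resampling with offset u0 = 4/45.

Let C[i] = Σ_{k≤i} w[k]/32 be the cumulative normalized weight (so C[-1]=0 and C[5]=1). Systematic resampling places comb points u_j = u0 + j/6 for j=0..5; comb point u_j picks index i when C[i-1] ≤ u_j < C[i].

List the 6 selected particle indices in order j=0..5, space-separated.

1 2 2 3 3 4

C = [1/32, 7/32, 1/2, 25/32, 1, 1]
j=0: u_0=4/45 ∈ [1/32, 7/32) → index 1
j=1: u_1=23/90 ∈ [7/32, 1/2) → index 2
j=2: u_2=19/45 ∈ [7/32, 1/2) → index 2
j=3: u_3=53/90 ∈ [1/2, 25/32) → index 3
j=4: u_4=34/45 ∈ [1/2, 25/32) → index 3
j=5: u_5=83/90 ∈ [25/32, 1) → index 4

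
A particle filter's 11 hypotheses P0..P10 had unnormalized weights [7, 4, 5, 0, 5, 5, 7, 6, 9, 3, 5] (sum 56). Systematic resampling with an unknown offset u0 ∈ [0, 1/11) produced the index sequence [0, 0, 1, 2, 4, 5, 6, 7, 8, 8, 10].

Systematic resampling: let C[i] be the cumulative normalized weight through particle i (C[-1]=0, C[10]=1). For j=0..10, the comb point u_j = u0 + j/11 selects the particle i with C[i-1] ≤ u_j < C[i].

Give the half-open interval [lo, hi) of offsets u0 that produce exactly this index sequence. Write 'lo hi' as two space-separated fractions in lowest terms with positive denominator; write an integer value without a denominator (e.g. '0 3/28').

C = [1/8, 11/56, 2/7, 2/7, 3/8, 13/28, 33/56, 39/56, 6/7, 51/56, 1]
j=0 picked index 0: u0 ∈ [0, 1/8)
j=1 picked index 0: u0 ∈ [-1/11, 3/88)
j=2 picked index 1: u0 ∈ [-5/88, 9/616)
j=3 picked index 2: u0 ∈ [-47/616, 1/77)
j=4 picked index 4: u0 ∈ [-6/77, 1/88)
j=5 picked index 5: u0 ∈ [-7/88, 3/308)
j=6 picked index 6: u0 ∈ [-25/308, 27/616)
j=7 picked index 7: u0 ∈ [-29/616, 37/616)
j=8 picked index 8: u0 ∈ [-19/616, 10/77)
j=9 picked index 8: u0 ∈ [-75/616, 3/77)
j=10 picked index 10: u0 ∈ [1/616, 1/11)
intersection: [1/616, 3/308)

1/616 3/308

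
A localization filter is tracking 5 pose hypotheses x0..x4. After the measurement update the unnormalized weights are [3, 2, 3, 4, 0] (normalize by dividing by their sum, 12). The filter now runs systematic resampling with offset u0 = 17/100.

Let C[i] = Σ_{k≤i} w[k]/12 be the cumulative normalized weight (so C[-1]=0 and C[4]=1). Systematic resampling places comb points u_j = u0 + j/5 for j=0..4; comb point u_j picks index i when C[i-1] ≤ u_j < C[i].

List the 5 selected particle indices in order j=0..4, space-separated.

0 1 2 3 3

C = [1/4, 5/12, 2/3, 1, 1]
j=0: u_0=17/100 ∈ [0, 1/4) → index 0
j=1: u_1=37/100 ∈ [1/4, 5/12) → index 1
j=2: u_2=57/100 ∈ [5/12, 2/3) → index 2
j=3: u_3=77/100 ∈ [2/3, 1) → index 3
j=4: u_4=97/100 ∈ [2/3, 1) → index 3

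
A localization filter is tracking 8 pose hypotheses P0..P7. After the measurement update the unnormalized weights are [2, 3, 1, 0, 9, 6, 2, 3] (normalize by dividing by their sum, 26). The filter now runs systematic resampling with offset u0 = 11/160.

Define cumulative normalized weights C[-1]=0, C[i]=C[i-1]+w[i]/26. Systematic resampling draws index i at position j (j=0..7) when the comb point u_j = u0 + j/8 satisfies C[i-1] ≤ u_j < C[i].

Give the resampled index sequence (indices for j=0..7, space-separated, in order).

C = [1/13, 5/26, 3/13, 3/13, 15/26, 21/26, 23/26, 1]
j=0: u_0=11/160 ∈ [0, 1/13) → index 0
j=1: u_1=31/160 ∈ [5/26, 3/13) → index 2
j=2: u_2=51/160 ∈ [3/13, 15/26) → index 4
j=3: u_3=71/160 ∈ [3/13, 15/26) → index 4
j=4: u_4=91/160 ∈ [3/13, 15/26) → index 4
j=5: u_5=111/160 ∈ [15/26, 21/26) → index 5
j=6: u_6=131/160 ∈ [21/26, 23/26) → index 6
j=7: u_7=151/160 ∈ [23/26, 1) → index 7

0 2 4 4 4 5 6 7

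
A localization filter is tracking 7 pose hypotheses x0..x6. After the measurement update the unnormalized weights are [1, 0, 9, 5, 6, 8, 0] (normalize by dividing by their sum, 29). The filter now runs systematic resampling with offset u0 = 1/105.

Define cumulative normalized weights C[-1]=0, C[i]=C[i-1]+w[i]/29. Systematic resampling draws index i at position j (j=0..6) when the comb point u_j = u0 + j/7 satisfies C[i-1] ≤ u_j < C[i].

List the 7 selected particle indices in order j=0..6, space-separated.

C = [1/29, 1/29, 10/29, 15/29, 21/29, 1, 1]
j=0: u_0=1/105 ∈ [0, 1/29) → index 0
j=1: u_1=16/105 ∈ [1/29, 10/29) → index 2
j=2: u_2=31/105 ∈ [1/29, 10/29) → index 2
j=3: u_3=46/105 ∈ [10/29, 15/29) → index 3
j=4: u_4=61/105 ∈ [15/29, 21/29) → index 4
j=5: u_5=76/105 ∈ [15/29, 21/29) → index 4
j=6: u_6=13/15 ∈ [21/29, 1) → index 5

0 2 2 3 4 4 5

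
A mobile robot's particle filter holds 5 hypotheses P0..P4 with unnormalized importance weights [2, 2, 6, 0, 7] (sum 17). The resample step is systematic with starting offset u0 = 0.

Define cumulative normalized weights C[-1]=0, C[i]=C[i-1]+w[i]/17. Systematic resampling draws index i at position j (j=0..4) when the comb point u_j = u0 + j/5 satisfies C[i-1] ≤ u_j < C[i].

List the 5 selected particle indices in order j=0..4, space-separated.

0 1 2 4 4

C = [2/17, 4/17, 10/17, 10/17, 1]
j=0: u_0=0 ∈ [0, 2/17) → index 0
j=1: u_1=1/5 ∈ [2/17, 4/17) → index 1
j=2: u_2=2/5 ∈ [4/17, 10/17) → index 2
j=3: u_3=3/5 ∈ [10/17, 1) → index 4
j=4: u_4=4/5 ∈ [10/17, 1) → index 4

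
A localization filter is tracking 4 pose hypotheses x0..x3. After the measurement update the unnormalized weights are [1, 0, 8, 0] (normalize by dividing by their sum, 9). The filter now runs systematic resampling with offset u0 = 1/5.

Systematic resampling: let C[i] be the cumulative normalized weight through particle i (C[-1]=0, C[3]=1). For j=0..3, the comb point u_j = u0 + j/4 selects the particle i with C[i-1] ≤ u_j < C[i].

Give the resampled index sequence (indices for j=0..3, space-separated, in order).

2 2 2 2

C = [1/9, 1/9, 1, 1]
j=0: u_0=1/5 ∈ [1/9, 1) → index 2
j=1: u_1=9/20 ∈ [1/9, 1) → index 2
j=2: u_2=7/10 ∈ [1/9, 1) → index 2
j=3: u_3=19/20 ∈ [1/9, 1) → index 2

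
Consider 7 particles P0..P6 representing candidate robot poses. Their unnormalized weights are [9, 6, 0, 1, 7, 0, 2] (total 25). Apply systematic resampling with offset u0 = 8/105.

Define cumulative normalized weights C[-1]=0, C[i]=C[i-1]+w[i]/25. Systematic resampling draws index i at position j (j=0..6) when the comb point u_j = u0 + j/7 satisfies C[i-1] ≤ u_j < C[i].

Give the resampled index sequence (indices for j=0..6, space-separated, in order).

0 0 1 1 4 4 6

C = [9/25, 3/5, 3/5, 16/25, 23/25, 23/25, 1]
j=0: u_0=8/105 ∈ [0, 9/25) → index 0
j=1: u_1=23/105 ∈ [0, 9/25) → index 0
j=2: u_2=38/105 ∈ [9/25, 3/5) → index 1
j=3: u_3=53/105 ∈ [9/25, 3/5) → index 1
j=4: u_4=68/105 ∈ [16/25, 23/25) → index 4
j=5: u_5=83/105 ∈ [16/25, 23/25) → index 4
j=6: u_6=14/15 ∈ [23/25, 1) → index 6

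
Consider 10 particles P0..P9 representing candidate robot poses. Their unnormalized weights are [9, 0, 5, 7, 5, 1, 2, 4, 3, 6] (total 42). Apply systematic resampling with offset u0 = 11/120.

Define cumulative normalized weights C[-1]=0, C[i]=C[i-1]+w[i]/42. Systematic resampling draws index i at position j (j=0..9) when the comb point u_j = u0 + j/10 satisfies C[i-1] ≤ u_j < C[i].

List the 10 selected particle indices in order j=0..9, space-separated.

0 0 2 3 3 4 7 8 9 9

C = [3/14, 3/14, 1/3, 1/2, 13/21, 9/14, 29/42, 11/14, 6/7, 1]
j=0: u_0=11/120 ∈ [0, 3/14) → index 0
j=1: u_1=23/120 ∈ [0, 3/14) → index 0
j=2: u_2=7/24 ∈ [3/14, 1/3) → index 2
j=3: u_3=47/120 ∈ [1/3, 1/2) → index 3
j=4: u_4=59/120 ∈ [1/3, 1/2) → index 3
j=5: u_5=71/120 ∈ [1/2, 13/21) → index 4
j=6: u_6=83/120 ∈ [29/42, 11/14) → index 7
j=7: u_7=19/24 ∈ [11/14, 6/7) → index 8
j=8: u_8=107/120 ∈ [6/7, 1) → index 9
j=9: u_9=119/120 ∈ [6/7, 1) → index 9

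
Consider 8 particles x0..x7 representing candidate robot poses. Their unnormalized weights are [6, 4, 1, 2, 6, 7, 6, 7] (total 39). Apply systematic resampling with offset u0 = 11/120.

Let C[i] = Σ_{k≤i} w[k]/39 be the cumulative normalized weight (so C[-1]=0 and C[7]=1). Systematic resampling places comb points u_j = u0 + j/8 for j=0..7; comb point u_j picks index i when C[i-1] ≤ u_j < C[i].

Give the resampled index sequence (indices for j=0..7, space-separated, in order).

C = [2/13, 10/39, 11/39, 1/3, 19/39, 2/3, 32/39, 1]
j=0: u_0=11/120 ∈ [0, 2/13) → index 0
j=1: u_1=13/60 ∈ [2/13, 10/39) → index 1
j=2: u_2=41/120 ∈ [1/3, 19/39) → index 4
j=3: u_3=7/15 ∈ [1/3, 19/39) → index 4
j=4: u_4=71/120 ∈ [19/39, 2/3) → index 5
j=5: u_5=43/60 ∈ [2/3, 32/39) → index 6
j=6: u_6=101/120 ∈ [32/39, 1) → index 7
j=7: u_7=29/30 ∈ [32/39, 1) → index 7

0 1 4 4 5 6 7 7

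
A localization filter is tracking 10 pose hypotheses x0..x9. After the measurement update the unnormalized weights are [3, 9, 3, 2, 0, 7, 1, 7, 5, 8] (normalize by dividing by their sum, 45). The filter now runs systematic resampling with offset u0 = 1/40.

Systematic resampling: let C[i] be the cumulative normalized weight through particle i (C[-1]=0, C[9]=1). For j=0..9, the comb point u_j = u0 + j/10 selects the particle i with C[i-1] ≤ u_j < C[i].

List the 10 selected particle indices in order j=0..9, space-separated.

0 1 1 2 5 5 7 8 9 9

C = [1/15, 4/15, 1/3, 17/45, 17/45, 8/15, 5/9, 32/45, 37/45, 1]
j=0: u_0=1/40 ∈ [0, 1/15) → index 0
j=1: u_1=1/8 ∈ [1/15, 4/15) → index 1
j=2: u_2=9/40 ∈ [1/15, 4/15) → index 1
j=3: u_3=13/40 ∈ [4/15, 1/3) → index 2
j=4: u_4=17/40 ∈ [17/45, 8/15) → index 5
j=5: u_5=21/40 ∈ [17/45, 8/15) → index 5
j=6: u_6=5/8 ∈ [5/9, 32/45) → index 7
j=7: u_7=29/40 ∈ [32/45, 37/45) → index 8
j=8: u_8=33/40 ∈ [37/45, 1) → index 9
j=9: u_9=37/40 ∈ [37/45, 1) → index 9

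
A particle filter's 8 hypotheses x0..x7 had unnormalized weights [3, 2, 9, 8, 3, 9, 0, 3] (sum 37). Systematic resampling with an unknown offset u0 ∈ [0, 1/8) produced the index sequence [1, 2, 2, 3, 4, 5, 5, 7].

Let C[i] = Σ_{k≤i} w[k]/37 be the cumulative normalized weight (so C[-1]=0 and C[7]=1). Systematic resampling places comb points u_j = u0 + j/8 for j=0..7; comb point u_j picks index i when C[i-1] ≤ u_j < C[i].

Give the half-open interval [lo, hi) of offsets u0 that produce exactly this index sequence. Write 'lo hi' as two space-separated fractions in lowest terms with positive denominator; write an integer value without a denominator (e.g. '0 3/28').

C = [3/37, 5/37, 14/37, 22/37, 25/37, 34/37, 34/37, 1]
j=0 picked index 1: u0 ∈ [3/37, 5/37)
j=1 picked index 2: u0 ∈ [3/296, 75/296)
j=2 picked index 2: u0 ∈ [-17/148, 19/148)
j=3 picked index 3: u0 ∈ [1/296, 65/296)
j=4 picked index 4: u0 ∈ [7/74, 13/74)
j=5 picked index 5: u0 ∈ [15/296, 87/296)
j=6 picked index 5: u0 ∈ [-11/148, 25/148)
j=7 picked index 7: u0 ∈ [13/296, 1/8)
intersection: [7/74, 1/8)

7/74 1/8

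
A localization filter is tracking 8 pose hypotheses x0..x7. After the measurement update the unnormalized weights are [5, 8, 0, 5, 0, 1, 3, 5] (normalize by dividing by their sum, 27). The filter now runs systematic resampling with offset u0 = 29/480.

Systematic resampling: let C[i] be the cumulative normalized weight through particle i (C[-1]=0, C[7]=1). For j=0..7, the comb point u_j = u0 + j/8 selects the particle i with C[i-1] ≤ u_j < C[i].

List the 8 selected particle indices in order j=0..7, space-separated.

C = [5/27, 13/27, 13/27, 2/3, 2/3, 19/27, 22/27, 1]
j=0: u_0=29/480 ∈ [0, 5/27) → index 0
j=1: u_1=89/480 ∈ [5/27, 13/27) → index 1
j=2: u_2=149/480 ∈ [5/27, 13/27) → index 1
j=3: u_3=209/480 ∈ [5/27, 13/27) → index 1
j=4: u_4=269/480 ∈ [13/27, 2/3) → index 3
j=5: u_5=329/480 ∈ [2/3, 19/27) → index 5
j=6: u_6=389/480 ∈ [19/27, 22/27) → index 6
j=7: u_7=449/480 ∈ [22/27, 1) → index 7

0 1 1 1 3 5 6 7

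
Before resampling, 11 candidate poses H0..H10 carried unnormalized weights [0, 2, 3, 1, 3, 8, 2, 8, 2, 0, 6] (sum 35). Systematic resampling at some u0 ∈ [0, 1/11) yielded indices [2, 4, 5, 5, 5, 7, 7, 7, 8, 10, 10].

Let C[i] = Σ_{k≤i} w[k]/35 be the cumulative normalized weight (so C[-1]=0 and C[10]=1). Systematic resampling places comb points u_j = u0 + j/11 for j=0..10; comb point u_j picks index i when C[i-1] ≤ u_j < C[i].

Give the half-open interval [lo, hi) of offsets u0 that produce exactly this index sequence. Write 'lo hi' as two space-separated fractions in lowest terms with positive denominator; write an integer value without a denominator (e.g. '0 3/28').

C = [0, 2/35, 1/7, 6/35, 9/35, 17/35, 19/35, 27/35, 29/35, 29/35, 1]
j=0 picked index 2: u0 ∈ [2/35, 1/7)
j=1 picked index 4: u0 ∈ [31/385, 64/385)
j=2 picked index 5: u0 ∈ [29/385, 117/385)
j=3 picked index 5: u0 ∈ [-6/385, 82/385)
j=4 picked index 5: u0 ∈ [-41/385, 47/385)
j=5 picked index 7: u0 ∈ [34/385, 122/385)
j=6 picked index 7: u0 ∈ [-1/385, 87/385)
j=7 picked index 7: u0 ∈ [-36/385, 52/385)
j=8 picked index 8: u0 ∈ [17/385, 39/385)
j=9 picked index 10: u0 ∈ [4/385, 2/11)
j=10 picked index 10: u0 ∈ [-31/385, 1/11)
intersection: [34/385, 1/11)

34/385 1/11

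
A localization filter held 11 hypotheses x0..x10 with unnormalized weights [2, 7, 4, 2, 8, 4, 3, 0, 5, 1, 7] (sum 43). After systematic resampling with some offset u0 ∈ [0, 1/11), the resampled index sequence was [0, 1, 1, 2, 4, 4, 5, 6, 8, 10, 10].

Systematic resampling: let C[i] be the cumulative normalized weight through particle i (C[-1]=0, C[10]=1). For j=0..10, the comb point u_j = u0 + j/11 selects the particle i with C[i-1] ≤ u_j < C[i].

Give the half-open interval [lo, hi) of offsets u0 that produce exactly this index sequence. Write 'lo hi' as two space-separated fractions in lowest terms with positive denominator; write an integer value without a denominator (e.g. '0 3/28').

C = [2/43, 9/43, 13/43, 15/43, 23/43, 27/43, 30/43, 30/43, 35/43, 36/43, 1]
j=0 picked index 0: u0 ∈ [0, 2/43)
j=1 picked index 1: u0 ∈ [-21/473, 56/473)
j=2 picked index 1: u0 ∈ [-64/473, 13/473)
j=3 picked index 2: u0 ∈ [-30/473, 14/473)
j=4 picked index 4: u0 ∈ [-7/473, 81/473)
j=5 picked index 4: u0 ∈ [-50/473, 38/473)
j=6 picked index 5: u0 ∈ [-5/473, 39/473)
j=7 picked index 6: u0 ∈ [-4/473, 29/473)
j=8 picked index 8: u0 ∈ [-14/473, 41/473)
j=9 picked index 10: u0 ∈ [9/473, 2/11)
j=10 picked index 10: u0 ∈ [-34/473, 1/11)
intersection: [9/473, 13/473)

9/473 13/473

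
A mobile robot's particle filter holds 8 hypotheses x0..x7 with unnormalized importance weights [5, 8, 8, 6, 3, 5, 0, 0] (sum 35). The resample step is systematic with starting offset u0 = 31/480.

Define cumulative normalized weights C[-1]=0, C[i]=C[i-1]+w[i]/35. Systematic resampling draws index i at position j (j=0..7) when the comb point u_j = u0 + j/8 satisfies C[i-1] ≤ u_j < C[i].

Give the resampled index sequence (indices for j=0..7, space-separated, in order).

C = [1/7, 13/35, 3/5, 27/35, 6/7, 1, 1, 1]
j=0: u_0=31/480 ∈ [0, 1/7) → index 0
j=1: u_1=91/480 ∈ [1/7, 13/35) → index 1
j=2: u_2=151/480 ∈ [1/7, 13/35) → index 1
j=3: u_3=211/480 ∈ [13/35, 3/5) → index 2
j=4: u_4=271/480 ∈ [13/35, 3/5) → index 2
j=5: u_5=331/480 ∈ [3/5, 27/35) → index 3
j=6: u_6=391/480 ∈ [27/35, 6/7) → index 4
j=7: u_7=451/480 ∈ [6/7, 1) → index 5

0 1 1 2 2 3 4 5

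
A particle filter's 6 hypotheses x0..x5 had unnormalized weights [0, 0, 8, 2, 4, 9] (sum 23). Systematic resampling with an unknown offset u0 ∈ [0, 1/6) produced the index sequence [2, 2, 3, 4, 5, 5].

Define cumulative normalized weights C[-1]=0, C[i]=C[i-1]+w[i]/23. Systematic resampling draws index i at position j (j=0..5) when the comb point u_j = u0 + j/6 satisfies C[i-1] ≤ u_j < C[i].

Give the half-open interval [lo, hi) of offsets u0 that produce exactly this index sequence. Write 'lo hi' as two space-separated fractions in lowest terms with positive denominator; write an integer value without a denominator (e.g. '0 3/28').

1/69 7/69

C = [0, 0, 8/23, 10/23, 14/23, 1]
j=0 picked index 2: u0 ∈ [0, 8/23)
j=1 picked index 2: u0 ∈ [-1/6, 25/138)
j=2 picked index 3: u0 ∈ [1/69, 7/69)
j=3 picked index 4: u0 ∈ [-3/46, 5/46)
j=4 picked index 5: u0 ∈ [-4/69, 1/3)
j=5 picked index 5: u0 ∈ [-31/138, 1/6)
intersection: [1/69, 7/69)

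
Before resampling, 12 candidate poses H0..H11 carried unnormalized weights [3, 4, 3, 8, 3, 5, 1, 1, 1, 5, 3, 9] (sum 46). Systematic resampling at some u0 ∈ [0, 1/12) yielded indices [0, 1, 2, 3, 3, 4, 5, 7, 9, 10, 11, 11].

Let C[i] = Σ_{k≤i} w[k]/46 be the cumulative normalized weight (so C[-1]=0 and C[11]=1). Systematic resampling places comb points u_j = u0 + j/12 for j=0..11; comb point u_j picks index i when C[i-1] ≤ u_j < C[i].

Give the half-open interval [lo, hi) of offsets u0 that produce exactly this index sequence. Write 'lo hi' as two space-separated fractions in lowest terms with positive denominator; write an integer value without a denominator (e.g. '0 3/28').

C = [3/46, 7/46, 5/23, 9/23, 21/46, 13/23, 27/46, 14/23, 29/46, 17/23, 37/46, 1]
j=0 picked index 0: u0 ∈ [0, 3/46)
j=1 picked index 1: u0 ∈ [-5/276, 19/276)
j=2 picked index 2: u0 ∈ [-1/69, 7/138)
j=3 picked index 3: u0 ∈ [-3/92, 13/92)
j=4 picked index 3: u0 ∈ [-8/69, 4/69)
j=5 picked index 4: u0 ∈ [-7/276, 11/276)
j=6 picked index 5: u0 ∈ [-1/23, 3/46)
j=7 picked index 7: u0 ∈ [1/276, 7/276)
j=8 picked index 9: u0 ∈ [-5/138, 5/69)
j=9 picked index 10: u0 ∈ [-1/92, 5/92)
j=10 picked index 11: u0 ∈ [-2/69, 1/6)
j=11 picked index 11: u0 ∈ [-31/276, 1/12)
intersection: [1/276, 7/276)

1/276 7/276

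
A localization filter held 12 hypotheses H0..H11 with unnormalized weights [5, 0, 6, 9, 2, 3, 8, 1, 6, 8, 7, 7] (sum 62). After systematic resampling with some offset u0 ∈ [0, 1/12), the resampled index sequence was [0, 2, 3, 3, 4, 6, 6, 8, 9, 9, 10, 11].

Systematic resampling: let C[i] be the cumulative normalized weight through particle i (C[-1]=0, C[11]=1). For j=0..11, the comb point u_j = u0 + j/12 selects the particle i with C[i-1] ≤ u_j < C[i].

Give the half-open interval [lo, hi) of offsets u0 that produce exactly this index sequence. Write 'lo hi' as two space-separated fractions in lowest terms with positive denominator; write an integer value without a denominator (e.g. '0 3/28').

C = [5/62, 5/62, 11/62, 10/31, 11/31, 25/62, 33/62, 17/31, 20/31, 24/31, 55/62, 1]
j=0 picked index 0: u0 ∈ [0, 5/62)
j=1 picked index 2: u0 ∈ [-1/372, 35/372)
j=2 picked index 3: u0 ∈ [1/93, 29/186)
j=3 picked index 3: u0 ∈ [-9/124, 9/124)
j=4 picked index 4: u0 ∈ [-1/93, 2/93)
j=5 picked index 6: u0 ∈ [-5/372, 43/372)
j=6 picked index 6: u0 ∈ [-3/31, 1/31)
j=7 picked index 8: u0 ∈ [-13/372, 23/372)
j=8 picked index 9: u0 ∈ [-2/93, 10/93)
j=9 picked index 9: u0 ∈ [-13/124, 3/124)
j=10 picked index 10: u0 ∈ [-11/186, 5/93)
j=11 picked index 11: u0 ∈ [-11/372, 1/12)
intersection: [1/93, 2/93)

1/93 2/93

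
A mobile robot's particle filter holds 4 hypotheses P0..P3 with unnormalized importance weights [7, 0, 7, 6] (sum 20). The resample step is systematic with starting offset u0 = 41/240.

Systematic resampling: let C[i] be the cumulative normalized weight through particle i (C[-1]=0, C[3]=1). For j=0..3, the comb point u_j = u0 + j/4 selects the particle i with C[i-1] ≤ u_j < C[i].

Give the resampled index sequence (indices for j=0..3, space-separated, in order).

C = [7/20, 7/20, 7/10, 1]
j=0: u_0=41/240 ∈ [0, 7/20) → index 0
j=1: u_1=101/240 ∈ [7/20, 7/10) → index 2
j=2: u_2=161/240 ∈ [7/20, 7/10) → index 2
j=3: u_3=221/240 ∈ [7/10, 1) → index 3

0 2 2 3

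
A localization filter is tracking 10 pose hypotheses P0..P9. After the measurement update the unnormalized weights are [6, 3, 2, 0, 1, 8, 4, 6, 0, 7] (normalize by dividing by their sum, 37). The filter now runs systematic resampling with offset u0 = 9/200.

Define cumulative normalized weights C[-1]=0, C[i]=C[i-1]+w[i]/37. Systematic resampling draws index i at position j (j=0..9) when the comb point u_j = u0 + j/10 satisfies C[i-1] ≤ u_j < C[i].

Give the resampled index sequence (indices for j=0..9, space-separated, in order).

C = [6/37, 9/37, 11/37, 11/37, 12/37, 20/37, 24/37, 30/37, 30/37, 1]
j=0: u_0=9/200 ∈ [0, 6/37) → index 0
j=1: u_1=29/200 ∈ [0, 6/37) → index 0
j=2: u_2=49/200 ∈ [9/37, 11/37) → index 2
j=3: u_3=69/200 ∈ [12/37, 20/37) → index 5
j=4: u_4=89/200 ∈ [12/37, 20/37) → index 5
j=5: u_5=109/200 ∈ [20/37, 24/37) → index 6
j=6: u_6=129/200 ∈ [20/37, 24/37) → index 6
j=7: u_7=149/200 ∈ [24/37, 30/37) → index 7
j=8: u_8=169/200 ∈ [30/37, 1) → index 9
j=9: u_9=189/200 ∈ [30/37, 1) → index 9

0 0 2 5 5 6 6 7 9 9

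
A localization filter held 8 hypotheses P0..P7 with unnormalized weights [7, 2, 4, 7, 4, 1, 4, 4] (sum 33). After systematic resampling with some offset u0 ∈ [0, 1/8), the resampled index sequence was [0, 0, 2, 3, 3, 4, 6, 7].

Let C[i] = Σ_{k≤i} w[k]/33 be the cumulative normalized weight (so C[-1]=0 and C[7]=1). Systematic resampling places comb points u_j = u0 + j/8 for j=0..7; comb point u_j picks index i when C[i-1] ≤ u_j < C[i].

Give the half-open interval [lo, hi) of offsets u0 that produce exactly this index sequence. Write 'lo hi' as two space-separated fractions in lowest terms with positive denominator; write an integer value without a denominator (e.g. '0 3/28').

1/44 23/264

C = [7/33, 3/11, 13/33, 20/33, 8/11, 25/33, 29/33, 1]
j=0 picked index 0: u0 ∈ [0, 7/33)
j=1 picked index 0: u0 ∈ [-1/8, 23/264)
j=2 picked index 2: u0 ∈ [1/44, 19/132)
j=3 picked index 3: u0 ∈ [5/264, 61/264)
j=4 picked index 3: u0 ∈ [-7/66, 7/66)
j=5 picked index 4: u0 ∈ [-5/264, 9/88)
j=6 picked index 6: u0 ∈ [1/132, 17/132)
j=7 picked index 7: u0 ∈ [1/264, 1/8)
intersection: [1/44, 23/264)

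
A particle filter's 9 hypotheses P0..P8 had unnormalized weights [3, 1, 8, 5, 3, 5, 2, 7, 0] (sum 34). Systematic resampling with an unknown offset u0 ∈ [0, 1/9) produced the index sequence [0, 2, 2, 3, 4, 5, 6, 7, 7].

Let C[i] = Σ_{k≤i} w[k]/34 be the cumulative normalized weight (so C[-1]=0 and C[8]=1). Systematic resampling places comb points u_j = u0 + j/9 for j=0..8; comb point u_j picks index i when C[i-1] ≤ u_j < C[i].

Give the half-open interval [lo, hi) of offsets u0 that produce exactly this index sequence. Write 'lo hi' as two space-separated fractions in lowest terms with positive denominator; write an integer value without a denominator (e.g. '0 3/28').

C = [3/34, 2/17, 6/17, 1/2, 10/17, 25/34, 27/34, 1, 1]
j=0 picked index 0: u0 ∈ [0, 3/34)
j=1 picked index 2: u0 ∈ [1/153, 37/153)
j=2 picked index 2: u0 ∈ [-16/153, 20/153)
j=3 picked index 3: u0 ∈ [1/51, 1/6)
j=4 picked index 4: u0 ∈ [1/18, 22/153)
j=5 picked index 5: u0 ∈ [5/153, 55/306)
j=6 picked index 6: u0 ∈ [7/102, 13/102)
j=7 picked index 7: u0 ∈ [5/306, 2/9)
j=8 picked index 7: u0 ∈ [-29/306, 1/9)
intersection: [7/102, 3/34)

7/102 3/34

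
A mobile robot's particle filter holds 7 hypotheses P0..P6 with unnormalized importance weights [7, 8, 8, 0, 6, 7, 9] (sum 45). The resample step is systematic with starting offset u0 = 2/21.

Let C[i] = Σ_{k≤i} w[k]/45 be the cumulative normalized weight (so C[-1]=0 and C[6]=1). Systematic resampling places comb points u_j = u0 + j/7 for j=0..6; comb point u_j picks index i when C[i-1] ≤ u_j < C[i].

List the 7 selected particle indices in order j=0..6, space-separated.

C = [7/45, 1/3, 23/45, 23/45, 29/45, 4/5, 1]
j=0: u_0=2/21 ∈ [0, 7/45) → index 0
j=1: u_1=5/21 ∈ [7/45, 1/3) → index 1
j=2: u_2=8/21 ∈ [1/3, 23/45) → index 2
j=3: u_3=11/21 ∈ [23/45, 29/45) → index 4
j=4: u_4=2/3 ∈ [29/45, 4/5) → index 5
j=5: u_5=17/21 ∈ [4/5, 1) → index 6
j=6: u_6=20/21 ∈ [4/5, 1) → index 6

0 1 2 4 5 6 6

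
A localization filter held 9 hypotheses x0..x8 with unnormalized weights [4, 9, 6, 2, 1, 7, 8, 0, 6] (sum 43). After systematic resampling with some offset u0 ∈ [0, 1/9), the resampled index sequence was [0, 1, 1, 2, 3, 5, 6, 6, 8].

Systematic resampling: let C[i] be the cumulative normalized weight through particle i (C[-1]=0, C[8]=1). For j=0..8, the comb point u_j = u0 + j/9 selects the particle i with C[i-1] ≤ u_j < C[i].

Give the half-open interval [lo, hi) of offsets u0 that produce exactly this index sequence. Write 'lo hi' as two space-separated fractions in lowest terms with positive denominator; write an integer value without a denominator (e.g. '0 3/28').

C = [4/43, 13/43, 19/43, 21/43, 22/43, 29/43, 37/43, 37/43, 1]
j=0 picked index 0: u0 ∈ [0, 4/43)
j=1 picked index 1: u0 ∈ [-7/387, 74/387)
j=2 picked index 1: u0 ∈ [-50/387, 31/387)
j=3 picked index 2: u0 ∈ [-4/129, 14/129)
j=4 picked index 3: u0 ∈ [-1/387, 17/387)
j=5 picked index 5: u0 ∈ [-17/387, 46/387)
j=6 picked index 6: u0 ∈ [1/129, 25/129)
j=7 picked index 6: u0 ∈ [-40/387, 32/387)
j=8 picked index 8: u0 ∈ [-11/387, 1/9)
intersection: [1/129, 17/387)

1/129 17/387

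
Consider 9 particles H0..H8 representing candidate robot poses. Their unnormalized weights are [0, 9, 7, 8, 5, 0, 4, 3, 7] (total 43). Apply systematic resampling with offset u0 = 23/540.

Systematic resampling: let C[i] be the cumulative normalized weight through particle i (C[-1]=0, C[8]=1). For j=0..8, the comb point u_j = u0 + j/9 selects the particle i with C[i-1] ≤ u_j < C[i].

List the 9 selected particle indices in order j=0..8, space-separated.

C = [0, 9/43, 16/43, 24/43, 29/43, 29/43, 33/43, 36/43, 1]
j=0: u_0=23/540 ∈ [0, 9/43) → index 1
j=1: u_1=83/540 ∈ [0, 9/43) → index 1
j=2: u_2=143/540 ∈ [9/43, 16/43) → index 2
j=3: u_3=203/540 ∈ [16/43, 24/43) → index 3
j=4: u_4=263/540 ∈ [16/43, 24/43) → index 3
j=5: u_5=323/540 ∈ [24/43, 29/43) → index 4
j=6: u_6=383/540 ∈ [29/43, 33/43) → index 6
j=7: u_7=443/540 ∈ [33/43, 36/43) → index 7
j=8: u_8=503/540 ∈ [36/43, 1) → index 8

1 1 2 3 3 4 6 7 8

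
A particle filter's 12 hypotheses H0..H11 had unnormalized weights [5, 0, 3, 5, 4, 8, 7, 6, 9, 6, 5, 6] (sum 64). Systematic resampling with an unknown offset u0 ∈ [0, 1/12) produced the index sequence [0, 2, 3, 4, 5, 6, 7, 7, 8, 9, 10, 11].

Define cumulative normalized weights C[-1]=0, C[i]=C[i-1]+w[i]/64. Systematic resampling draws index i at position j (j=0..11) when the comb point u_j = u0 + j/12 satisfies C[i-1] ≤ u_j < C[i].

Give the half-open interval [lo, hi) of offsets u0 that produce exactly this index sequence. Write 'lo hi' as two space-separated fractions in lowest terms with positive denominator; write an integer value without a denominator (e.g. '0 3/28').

0 1/96

C = [5/64, 5/64, 1/8, 13/64, 17/64, 25/64, 1/2, 19/32, 47/64, 53/64, 29/32, 1]
j=0 picked index 0: u0 ∈ [0, 5/64)
j=1 picked index 2: u0 ∈ [-1/192, 1/24)
j=2 picked index 3: u0 ∈ [-1/24, 7/192)
j=3 picked index 4: u0 ∈ [-3/64, 1/64)
j=4 picked index 5: u0 ∈ [-13/192, 11/192)
j=5 picked index 6: u0 ∈ [-5/192, 1/12)
j=6 picked index 7: u0 ∈ [0, 3/32)
j=7 picked index 7: u0 ∈ [-1/12, 1/96)
j=8 picked index 8: u0 ∈ [-7/96, 13/192)
j=9 picked index 9: u0 ∈ [-1/64, 5/64)
j=10 picked index 10: u0 ∈ [-1/192, 7/96)
j=11 picked index 11: u0 ∈ [-1/96, 1/12)
intersection: [0, 1/96)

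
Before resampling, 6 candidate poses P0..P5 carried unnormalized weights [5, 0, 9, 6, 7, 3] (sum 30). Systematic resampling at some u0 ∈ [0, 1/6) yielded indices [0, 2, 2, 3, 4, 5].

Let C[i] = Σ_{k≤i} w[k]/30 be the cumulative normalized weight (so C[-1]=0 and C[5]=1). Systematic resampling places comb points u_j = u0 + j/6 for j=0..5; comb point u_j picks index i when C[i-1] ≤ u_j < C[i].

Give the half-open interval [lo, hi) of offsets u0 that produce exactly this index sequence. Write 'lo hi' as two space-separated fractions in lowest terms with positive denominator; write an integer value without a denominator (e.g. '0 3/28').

C = [1/6, 1/6, 7/15, 2/3, 9/10, 1]
j=0 picked index 0: u0 ∈ [0, 1/6)
j=1 picked index 2: u0 ∈ [0, 3/10)
j=2 picked index 2: u0 ∈ [-1/6, 2/15)
j=3 picked index 3: u0 ∈ [-1/30, 1/6)
j=4 picked index 4: u0 ∈ [0, 7/30)
j=5 picked index 5: u0 ∈ [1/15, 1/6)
intersection: [1/15, 2/15)

1/15 2/15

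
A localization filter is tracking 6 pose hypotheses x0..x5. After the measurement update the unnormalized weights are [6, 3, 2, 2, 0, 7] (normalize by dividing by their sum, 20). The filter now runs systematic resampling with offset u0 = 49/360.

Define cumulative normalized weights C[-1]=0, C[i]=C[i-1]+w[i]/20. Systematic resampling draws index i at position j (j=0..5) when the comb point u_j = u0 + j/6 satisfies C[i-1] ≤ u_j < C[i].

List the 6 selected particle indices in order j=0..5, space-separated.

0 1 2 3 5 5

C = [3/10, 9/20, 11/20, 13/20, 13/20, 1]
j=0: u_0=49/360 ∈ [0, 3/10) → index 0
j=1: u_1=109/360 ∈ [3/10, 9/20) → index 1
j=2: u_2=169/360 ∈ [9/20, 11/20) → index 2
j=3: u_3=229/360 ∈ [11/20, 13/20) → index 3
j=4: u_4=289/360 ∈ [13/20, 1) → index 5
j=5: u_5=349/360 ∈ [13/20, 1) → index 5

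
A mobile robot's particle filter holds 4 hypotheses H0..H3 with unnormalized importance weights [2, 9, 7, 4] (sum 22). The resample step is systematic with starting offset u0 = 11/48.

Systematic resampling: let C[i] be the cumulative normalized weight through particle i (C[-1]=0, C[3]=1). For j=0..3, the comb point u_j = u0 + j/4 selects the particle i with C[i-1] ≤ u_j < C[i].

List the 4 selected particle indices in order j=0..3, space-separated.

C = [1/11, 1/2, 9/11, 1]
j=0: u_0=11/48 ∈ [1/11, 1/2) → index 1
j=1: u_1=23/48 ∈ [1/11, 1/2) → index 1
j=2: u_2=35/48 ∈ [1/2, 9/11) → index 2
j=3: u_3=47/48 ∈ [9/11, 1) → index 3

1 1 2 3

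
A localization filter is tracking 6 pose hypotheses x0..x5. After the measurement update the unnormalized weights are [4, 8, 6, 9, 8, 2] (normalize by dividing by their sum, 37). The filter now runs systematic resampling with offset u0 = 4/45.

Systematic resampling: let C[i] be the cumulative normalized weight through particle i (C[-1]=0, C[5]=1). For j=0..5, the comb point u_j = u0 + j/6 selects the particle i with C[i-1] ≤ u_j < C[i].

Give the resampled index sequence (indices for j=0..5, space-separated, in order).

0 1 2 3 4 4

C = [4/37, 12/37, 18/37, 27/37, 35/37, 1]
j=0: u_0=4/45 ∈ [0, 4/37) → index 0
j=1: u_1=23/90 ∈ [4/37, 12/37) → index 1
j=2: u_2=19/45 ∈ [12/37, 18/37) → index 2
j=3: u_3=53/90 ∈ [18/37, 27/37) → index 3
j=4: u_4=34/45 ∈ [27/37, 35/37) → index 4
j=5: u_5=83/90 ∈ [27/37, 35/37) → index 4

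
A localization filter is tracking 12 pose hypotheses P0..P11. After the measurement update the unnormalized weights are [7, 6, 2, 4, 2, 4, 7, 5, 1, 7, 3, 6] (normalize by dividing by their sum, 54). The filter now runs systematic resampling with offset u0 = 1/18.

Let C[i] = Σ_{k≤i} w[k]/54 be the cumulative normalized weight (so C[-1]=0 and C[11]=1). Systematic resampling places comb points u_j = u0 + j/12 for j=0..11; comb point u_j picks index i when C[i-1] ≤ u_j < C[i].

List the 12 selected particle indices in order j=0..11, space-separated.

C = [7/54, 13/54, 5/18, 19/54, 7/18, 25/54, 16/27, 37/54, 19/27, 5/6, 8/9, 1]
j=0: u_0=1/18 ∈ [0, 7/54) → index 0
j=1: u_1=5/36 ∈ [7/54, 13/54) → index 1
j=2: u_2=2/9 ∈ [7/54, 13/54) → index 1
j=3: u_3=11/36 ∈ [5/18, 19/54) → index 3
j=4: u_4=7/18 ∈ [7/18, 25/54) → index 5
j=5: u_5=17/36 ∈ [25/54, 16/27) → index 6
j=6: u_6=5/9 ∈ [25/54, 16/27) → index 6
j=7: u_7=23/36 ∈ [16/27, 37/54) → index 7
j=8: u_8=13/18 ∈ [19/27, 5/6) → index 9
j=9: u_9=29/36 ∈ [19/27, 5/6) → index 9
j=10: u_10=8/9 ∈ [8/9, 1) → index 11
j=11: u_11=35/36 ∈ [8/9, 1) → index 11

0 1 1 3 5 6 6 7 9 9 11 11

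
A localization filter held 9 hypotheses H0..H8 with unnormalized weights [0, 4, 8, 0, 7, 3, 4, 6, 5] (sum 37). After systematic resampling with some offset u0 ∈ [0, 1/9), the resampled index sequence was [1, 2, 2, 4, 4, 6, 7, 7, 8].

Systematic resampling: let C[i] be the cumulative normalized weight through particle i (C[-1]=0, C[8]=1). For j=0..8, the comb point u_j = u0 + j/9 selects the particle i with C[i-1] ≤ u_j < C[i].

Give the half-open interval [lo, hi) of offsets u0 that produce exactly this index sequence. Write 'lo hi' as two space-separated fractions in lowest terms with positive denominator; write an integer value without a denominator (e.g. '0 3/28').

13/333 23/333

C = [0, 4/37, 12/37, 12/37, 19/37, 22/37, 26/37, 32/37, 1]
j=0 picked index 1: u0 ∈ [0, 4/37)
j=1 picked index 2: u0 ∈ [-1/333, 71/333)
j=2 picked index 2: u0 ∈ [-38/333, 34/333)
j=3 picked index 4: u0 ∈ [-1/111, 20/111)
j=4 picked index 4: u0 ∈ [-40/333, 23/333)
j=5 picked index 6: u0 ∈ [13/333, 49/333)
j=6 picked index 7: u0 ∈ [4/111, 22/111)
j=7 picked index 7: u0 ∈ [-25/333, 29/333)
j=8 picked index 8: u0 ∈ [-8/333, 1/9)
intersection: [13/333, 23/333)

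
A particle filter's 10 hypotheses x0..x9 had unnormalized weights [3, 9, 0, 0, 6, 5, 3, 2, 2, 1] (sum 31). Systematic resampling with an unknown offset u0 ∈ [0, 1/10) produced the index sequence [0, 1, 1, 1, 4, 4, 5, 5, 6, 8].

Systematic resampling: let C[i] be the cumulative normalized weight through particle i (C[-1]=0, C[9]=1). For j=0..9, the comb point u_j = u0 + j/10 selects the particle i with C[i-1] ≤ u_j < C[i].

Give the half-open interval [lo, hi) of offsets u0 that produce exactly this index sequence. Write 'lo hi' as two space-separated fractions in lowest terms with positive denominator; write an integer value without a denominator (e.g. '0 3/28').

1/310 6/155

C = [3/31, 12/31, 12/31, 12/31, 18/31, 23/31, 26/31, 28/31, 30/31, 1]
j=0 picked index 0: u0 ∈ [0, 3/31)
j=1 picked index 1: u0 ∈ [-1/310, 89/310)
j=2 picked index 1: u0 ∈ [-16/155, 29/155)
j=3 picked index 1: u0 ∈ [-63/310, 27/310)
j=4 picked index 4: u0 ∈ [-2/155, 28/155)
j=5 picked index 4: u0 ∈ [-7/62, 5/62)
j=6 picked index 5: u0 ∈ [-3/155, 22/155)
j=7 picked index 5: u0 ∈ [-37/310, 13/310)
j=8 picked index 6: u0 ∈ [-9/155, 6/155)
j=9 picked index 8: u0 ∈ [1/310, 21/310)
intersection: [1/310, 6/155)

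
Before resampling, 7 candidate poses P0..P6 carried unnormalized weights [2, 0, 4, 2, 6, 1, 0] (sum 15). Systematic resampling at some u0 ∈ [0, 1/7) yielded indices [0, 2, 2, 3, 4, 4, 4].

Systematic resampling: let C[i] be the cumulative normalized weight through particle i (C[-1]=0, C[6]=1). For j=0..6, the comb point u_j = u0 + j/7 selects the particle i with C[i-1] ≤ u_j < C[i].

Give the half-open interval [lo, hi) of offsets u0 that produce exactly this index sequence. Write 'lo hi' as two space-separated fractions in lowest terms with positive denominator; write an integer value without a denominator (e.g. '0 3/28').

C = [2/15, 2/15, 2/5, 8/15, 14/15, 1, 1]
j=0 picked index 0: u0 ∈ [0, 2/15)
j=1 picked index 2: u0 ∈ [-1/105, 9/35)
j=2 picked index 2: u0 ∈ [-16/105, 4/35)
j=3 picked index 3: u0 ∈ [-1/35, 11/105)
j=4 picked index 4: u0 ∈ [-4/105, 38/105)
j=5 picked index 4: u0 ∈ [-19/105, 23/105)
j=6 picked index 4: u0 ∈ [-34/105, 8/105)
intersection: [0, 8/105)

0 8/105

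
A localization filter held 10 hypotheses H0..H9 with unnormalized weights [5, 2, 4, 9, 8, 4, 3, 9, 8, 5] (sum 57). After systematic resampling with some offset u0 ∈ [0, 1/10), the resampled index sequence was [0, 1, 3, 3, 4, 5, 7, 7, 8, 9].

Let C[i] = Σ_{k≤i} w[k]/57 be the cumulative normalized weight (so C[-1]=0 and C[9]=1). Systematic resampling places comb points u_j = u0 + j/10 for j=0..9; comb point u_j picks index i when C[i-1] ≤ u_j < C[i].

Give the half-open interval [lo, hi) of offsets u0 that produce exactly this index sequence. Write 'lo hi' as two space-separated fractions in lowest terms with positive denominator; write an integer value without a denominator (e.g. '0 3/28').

C = [5/57, 7/57, 11/57, 20/57, 28/57, 32/57, 35/57, 44/57, 52/57, 1]
j=0 picked index 0: u0 ∈ [0, 5/57)
j=1 picked index 1: u0 ∈ [-7/570, 13/570)
j=2 picked index 3: u0 ∈ [-2/285, 43/285)
j=3 picked index 3: u0 ∈ [-61/570, 29/570)
j=4 picked index 4: u0 ∈ [-14/285, 26/285)
j=5 picked index 5: u0 ∈ [-1/114, 7/114)
j=6 picked index 7: u0 ∈ [4/285, 49/285)
j=7 picked index 7: u0 ∈ [-49/570, 41/570)
j=8 picked index 8: u0 ∈ [-8/285, 32/285)
j=9 picked index 9: u0 ∈ [7/570, 1/10)
intersection: [4/285, 13/570)

4/285 13/570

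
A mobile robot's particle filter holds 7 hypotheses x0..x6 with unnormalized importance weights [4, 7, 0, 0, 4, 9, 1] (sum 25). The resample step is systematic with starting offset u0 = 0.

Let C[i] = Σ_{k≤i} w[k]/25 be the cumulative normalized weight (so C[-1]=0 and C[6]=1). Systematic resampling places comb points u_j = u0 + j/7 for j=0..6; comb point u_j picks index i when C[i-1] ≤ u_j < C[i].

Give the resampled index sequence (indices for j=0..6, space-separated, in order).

C = [4/25, 11/25, 11/25, 11/25, 3/5, 24/25, 1]
j=0: u_0=0 ∈ [0, 4/25) → index 0
j=1: u_1=1/7 ∈ [0, 4/25) → index 0
j=2: u_2=2/7 ∈ [4/25, 11/25) → index 1
j=3: u_3=3/7 ∈ [4/25, 11/25) → index 1
j=4: u_4=4/7 ∈ [11/25, 3/5) → index 4
j=5: u_5=5/7 ∈ [3/5, 24/25) → index 5
j=6: u_6=6/7 ∈ [3/5, 24/25) → index 5

0 0 1 1 4 5 5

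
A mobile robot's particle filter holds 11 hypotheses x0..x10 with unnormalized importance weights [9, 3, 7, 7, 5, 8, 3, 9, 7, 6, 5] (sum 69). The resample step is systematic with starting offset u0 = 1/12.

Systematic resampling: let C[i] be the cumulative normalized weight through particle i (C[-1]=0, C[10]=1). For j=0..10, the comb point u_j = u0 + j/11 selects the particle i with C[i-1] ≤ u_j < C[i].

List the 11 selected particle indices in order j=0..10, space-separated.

0 2 2 3 4 5 7 7 8 9 10

C = [3/23, 4/23, 19/69, 26/69, 31/69, 13/23, 14/23, 17/23, 58/69, 64/69, 1]
j=0: u_0=1/12 ∈ [0, 3/23) → index 0
j=1: u_1=23/132 ∈ [4/23, 19/69) → index 2
j=2: u_2=35/132 ∈ [4/23, 19/69) → index 2
j=3: u_3=47/132 ∈ [19/69, 26/69) → index 3
j=4: u_4=59/132 ∈ [26/69, 31/69) → index 4
j=5: u_5=71/132 ∈ [31/69, 13/23) → index 5
j=6: u_6=83/132 ∈ [14/23, 17/23) → index 7
j=7: u_7=95/132 ∈ [14/23, 17/23) → index 7
j=8: u_8=107/132 ∈ [17/23, 58/69) → index 8
j=9: u_9=119/132 ∈ [58/69, 64/69) → index 9
j=10: u_10=131/132 ∈ [64/69, 1) → index 10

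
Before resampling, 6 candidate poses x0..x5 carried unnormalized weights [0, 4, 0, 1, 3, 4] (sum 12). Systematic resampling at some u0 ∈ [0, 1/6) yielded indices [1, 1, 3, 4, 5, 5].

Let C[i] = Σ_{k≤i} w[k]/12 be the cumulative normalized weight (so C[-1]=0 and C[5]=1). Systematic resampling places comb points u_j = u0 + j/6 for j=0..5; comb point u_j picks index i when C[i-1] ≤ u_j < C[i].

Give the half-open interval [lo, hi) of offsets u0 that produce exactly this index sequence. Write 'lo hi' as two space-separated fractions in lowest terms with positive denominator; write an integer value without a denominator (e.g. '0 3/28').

C = [0, 1/3, 1/3, 5/12, 2/3, 1]
j=0 picked index 1: u0 ∈ [0, 1/3)
j=1 picked index 1: u0 ∈ [-1/6, 1/6)
j=2 picked index 3: u0 ∈ [0, 1/12)
j=3 picked index 4: u0 ∈ [-1/12, 1/6)
j=4 picked index 5: u0 ∈ [0, 1/3)
j=5 picked index 5: u0 ∈ [-1/6, 1/6)
intersection: [0, 1/12)

0 1/12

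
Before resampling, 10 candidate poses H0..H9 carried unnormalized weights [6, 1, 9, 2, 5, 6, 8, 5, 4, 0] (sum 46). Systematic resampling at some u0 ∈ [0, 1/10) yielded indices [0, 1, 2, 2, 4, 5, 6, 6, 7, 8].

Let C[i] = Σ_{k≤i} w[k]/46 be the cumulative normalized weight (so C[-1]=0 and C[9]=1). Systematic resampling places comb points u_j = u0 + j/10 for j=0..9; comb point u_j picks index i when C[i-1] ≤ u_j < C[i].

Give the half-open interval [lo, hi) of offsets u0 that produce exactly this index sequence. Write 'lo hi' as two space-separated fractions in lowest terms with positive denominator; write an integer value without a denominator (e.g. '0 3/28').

7/230 11/230

C = [3/23, 7/46, 8/23, 9/23, 1/2, 29/46, 37/46, 21/23, 1, 1]
j=0 picked index 0: u0 ∈ [0, 3/23)
j=1 picked index 1: u0 ∈ [7/230, 6/115)
j=2 picked index 2: u0 ∈ [-11/230, 17/115)
j=3 picked index 2: u0 ∈ [-17/115, 11/230)
j=4 picked index 4: u0 ∈ [-1/115, 1/10)
j=5 picked index 5: u0 ∈ [0, 3/23)
j=6 picked index 6: u0 ∈ [7/230, 47/230)
j=7 picked index 6: u0 ∈ [-8/115, 12/115)
j=8 picked index 7: u0 ∈ [1/230, 13/115)
j=9 picked index 8: u0 ∈ [3/230, 1/10)
intersection: [7/230, 11/230)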